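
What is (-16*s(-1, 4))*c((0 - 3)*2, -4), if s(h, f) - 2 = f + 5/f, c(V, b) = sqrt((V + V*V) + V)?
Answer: -232*sqrt(6) ≈ -568.28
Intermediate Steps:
c(V, b) = sqrt(V**2 + 2*V) (c(V, b) = sqrt((V + V**2) + V) = sqrt(V**2 + 2*V))
s(h, f) = 2 + f + 5/f (s(h, f) = 2 + (f + 5/f) = 2 + f + 5/f)
(-16*s(-1, 4))*c((0 - 3)*2, -4) = (-16*(2 + 4 + 5/4))*sqrt(((0 - 3)*2)*(2 + (0 - 3)*2)) = (-16*(2 + 4 + 5*(1/4)))*sqrt((-3*2)*(2 - 3*2)) = (-16*(2 + 4 + 5/4))*sqrt(-6*(2 - 6)) = (-16*29/4)*sqrt(-6*(-4)) = (-4*29)*sqrt(24) = -232*sqrt(6)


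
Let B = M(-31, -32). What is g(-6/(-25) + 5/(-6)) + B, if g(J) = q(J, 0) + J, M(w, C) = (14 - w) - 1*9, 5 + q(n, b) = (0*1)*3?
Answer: 4561/150 ≈ 30.407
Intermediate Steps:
q(n, b) = -5 (q(n, b) = -5 + (0*1)*3 = -5 + 0*3 = -5 + 0 = -5)
M(w, C) = 5 - w (M(w, C) = (14 - w) - 9 = 5 - w)
B = 36 (B = 5 - 1*(-31) = 5 + 31 = 36)
g(J) = -5 + J
g(-6/(-25) + 5/(-6)) + B = (-5 + (-6/(-25) + 5/(-6))) + 36 = (-5 + (-6*(-1/25) + 5*(-⅙))) + 36 = (-5 + (6/25 - ⅚)) + 36 = (-5 - 89/150) + 36 = -839/150 + 36 = 4561/150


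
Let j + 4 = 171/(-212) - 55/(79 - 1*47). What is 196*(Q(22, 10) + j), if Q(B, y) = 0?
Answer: -542283/424 ≈ -1279.0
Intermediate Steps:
j = -11067/1696 (j = -4 + (171/(-212) - 55/(79 - 1*47)) = -4 + (171*(-1/212) - 55/(79 - 47)) = -4 + (-171/212 - 55/32) = -4 - 4283/1696 = -11067/1696 ≈ -6.5254)
196*(Q(22, 10) + j) = 196*(0 - 11067/1696) = 196*(-11067/1696) = -542283/424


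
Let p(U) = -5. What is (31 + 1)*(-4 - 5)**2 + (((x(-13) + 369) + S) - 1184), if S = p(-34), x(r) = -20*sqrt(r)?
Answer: 1772 - 20*I*sqrt(13) ≈ 1772.0 - 72.111*I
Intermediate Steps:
S = -5
(31 + 1)*(-4 - 5)**2 + (((x(-13) + 369) + S) - 1184) = (31 + 1)*(-4 - 5)**2 + (((-20*I*sqrt(13) + 369) - 5) - 1184) = 32*(-9)**2 + (((-20*I*sqrt(13) + 369) - 5) - 1184) = 32*81 + (((-20*I*sqrt(13) + 369) - 5) - 1184) = 2592 + (((369 - 20*I*sqrt(13)) - 5) - 1184) = 2592 + ((364 - 20*I*sqrt(13)) - 1184) = 2592 + (-820 - 20*I*sqrt(13)) = 1772 - 20*I*sqrt(13)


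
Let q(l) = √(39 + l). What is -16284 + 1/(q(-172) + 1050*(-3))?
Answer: -23082879846/1417519 - I*√133/9922633 ≈ -16284.0 - 1.1622e-6*I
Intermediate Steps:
-16284 + 1/(q(-172) + 1050*(-3)) = -16284 + 1/(√(39 - 172) + 1050*(-3)) = -16284 + 1/(√(-133) - 3150) = -16284 + 1/(I*√133 - 3150) = -16284 + 1/(-3150 + I*√133)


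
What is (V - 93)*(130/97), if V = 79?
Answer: -1820/97 ≈ -18.763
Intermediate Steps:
(V - 93)*(130/97) = (79 - 93)*(130/97) = -1820/97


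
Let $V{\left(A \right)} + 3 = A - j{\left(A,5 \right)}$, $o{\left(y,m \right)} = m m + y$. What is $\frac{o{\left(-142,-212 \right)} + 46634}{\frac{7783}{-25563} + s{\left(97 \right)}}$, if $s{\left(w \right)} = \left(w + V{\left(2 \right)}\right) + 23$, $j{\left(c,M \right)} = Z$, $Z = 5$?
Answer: $\frac{2337378468}{2906399} \approx 804.22$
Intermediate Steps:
$j{\left(c,M \right)} = 5$
$o{\left(y,m \right)} = y + m^{2}$ ($o{\left(y,m \right)} = m^{2} + y = y + m^{2}$)
$V{\left(A \right)} = -8 + A$ ($V{\left(A \right)} = -3 + \left(A - 5\right) = -3 + \left(-5 + A\right) = -8 + A$)
$s{\left(w \right)} = 17 + w$ ($s{\left(w \right)} = \left(w + \left(-8 + 2\right)\right) + 23 = \left(w - 6\right) + 23 = \left(-6 + w\right) + 23 = 17 + w$)
$\frac{o{\left(-142,-212 \right)} + 46634}{\frac{7783}{-25563} + s{\left(97 \right)}} = \frac{\left(-142 + \left(-212\right)^{2}\right) + 46634}{\frac{7783}{-25563} + \left(17 + 97\right)} = \frac{\left(-142 + 44944\right) + 46634}{7783 \left(- \frac{1}{25563}\right) + 114} = \frac{44802 + 46634}{- \frac{7783}{25563} + 114} = \frac{91436}{\frac{2906399}{25563}} = 91436 \cdot \frac{25563}{2906399} = \frac{2337378468}{2906399}$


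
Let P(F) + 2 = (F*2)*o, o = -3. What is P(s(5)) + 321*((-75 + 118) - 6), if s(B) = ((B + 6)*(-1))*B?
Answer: 12205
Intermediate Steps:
s(B) = B*(-6 - B) (s(B) = ((6 + B)*(-1))*B = (-6 - B)*B = B*(-6 - B))
P(F) = -2 - 6*F (P(F) = -2 + (F*2)*(-3) = -2 + (2*F)*(-3) = -2 - 6*F)
P(s(5)) + 321*((-75 + 118) - 6) = (-2 - (-6)*5*(6 + 5)) + 321*((-75 + 118) - 6) = (-2 - (-6)*5*11) + 321*(43 - 6) = (-2 - 6*(-55)) + 321*37 = (-2 + 330) + 11877 = 328 + 11877 = 12205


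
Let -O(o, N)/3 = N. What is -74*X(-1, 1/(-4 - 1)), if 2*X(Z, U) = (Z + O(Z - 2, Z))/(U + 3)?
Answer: -185/7 ≈ -26.429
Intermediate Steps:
O(o, N) = -3*N
X(Z, U) = -Z/(3 + U) (X(Z, U) = ((Z - 3*Z)/(U + 3))/2 = ((-2*Z)/(3 + U))/2 = (-2*Z/(3 + U))/2 = -Z/(3 + U))
-74*X(-1, 1/(-4 - 1)) = -(-74)*(-1)/(3 + 1/(-4 - 1)) = -(-74)*(-1)/(3 + 1/(-5)) = -(-74)*(-1)/(3 - ⅕) = -(-74)*(-1)/14/5 = -(-74)*(-1)*5/14 = -74*5/14 = -185/7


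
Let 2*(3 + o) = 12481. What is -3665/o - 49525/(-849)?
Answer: 432227/7485 ≈ 57.746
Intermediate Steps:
o = 12475/2 (o = -3 + (1/2)*12481 = -3 + 12481/2 = 12475/2 ≈ 6237.5)
-3665/o - 49525/(-849) = -3665/12475/2 - 49525/(-849) = -3665*2/12475 - 49525*(-1/849) = -1466/2495 + 175/3 = 432227/7485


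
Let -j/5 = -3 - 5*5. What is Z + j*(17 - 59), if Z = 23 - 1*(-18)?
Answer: -5839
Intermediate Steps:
j = 140 (j = -5*(-3 - 5*5) = -5*(-3 - 25) = -5*(-28) = 140)
Z = 41 (Z = 23 + 18 = 41)
Z + j*(17 - 59) = 41 + 140*(17 - 59) = 41 + 140*(-42) = 41 - 5880 = -5839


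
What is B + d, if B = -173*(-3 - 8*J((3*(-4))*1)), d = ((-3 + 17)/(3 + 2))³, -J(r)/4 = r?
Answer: 8371619/125 ≈ 66973.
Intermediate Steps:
J(r) = -4*r
d = 2744/125 (d = (14/5)³ = 2744/125 ≈ 21.952)
B = 66951 (B = -173*(-3 - (-32)*(3*(-4))*1) = -173*(-3 - (-32)*(-12*1)) = -173*(-3 - (-32)*(-12)) = -173*(-3 - 8*48) = -173*(-3 - 384) = -173*(-387) = 66951)
B + d = 66951 + 2744/125 = 8371619/125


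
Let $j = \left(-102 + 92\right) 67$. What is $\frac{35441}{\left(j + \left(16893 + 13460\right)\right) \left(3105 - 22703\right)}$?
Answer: $- \frac{35441}{581727434} \approx -6.0924 \cdot 10^{-5}$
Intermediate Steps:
$j = -670$ ($j = \left(-10\right) 67 = -670$)
$\frac{35441}{\left(j + \left(16893 + 13460\right)\right) \left(3105 - 22703\right)} = \frac{35441}{\left(-670 + \left(16893 + 13460\right)\right) \left(3105 - 22703\right)} = \frac{35441}{\left(-670 + 30353\right) \left(-19598\right)} = \frac{35441}{29683 \left(-19598\right)} = \frac{35441}{-581727434} = 35441 \left(- \frac{1}{581727434}\right) = - \frac{35441}{581727434}$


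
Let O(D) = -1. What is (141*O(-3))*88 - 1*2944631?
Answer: -2957039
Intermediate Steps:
(141*O(-3))*88 - 1*2944631 = (141*(-1))*88 - 1*2944631 = -141*88 - 2944631 = -12408 - 2944631 = -2957039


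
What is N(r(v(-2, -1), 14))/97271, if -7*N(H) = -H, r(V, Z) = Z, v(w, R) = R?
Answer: 2/97271 ≈ 2.0561e-5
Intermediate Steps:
N(H) = H/7 (N(H) = -(-1)*H/7 = H/7)
N(r(v(-2, -1), 14))/97271 = ((⅐)*14)/97271 = 2*(1/97271) = 2/97271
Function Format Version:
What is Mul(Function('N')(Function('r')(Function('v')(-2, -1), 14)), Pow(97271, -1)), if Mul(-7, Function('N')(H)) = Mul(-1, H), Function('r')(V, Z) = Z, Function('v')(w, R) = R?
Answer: Rational(2, 97271) ≈ 2.0561e-5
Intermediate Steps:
Function('N')(H) = Mul(Rational(1, 7), H) (Function('N')(H) = Mul(Rational(-1, 7), Mul(-1, H)) = Mul(Rational(1, 7), H))
Mul(Function('N')(Function('r')(Function('v')(-2, -1), 14)), Pow(97271, -1)) = Mul(Mul(Rational(1, 7), 14), Pow(97271, -1)) = Mul(2, Rational(1, 97271)) = Rational(2, 97271)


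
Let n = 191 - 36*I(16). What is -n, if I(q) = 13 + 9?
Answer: 601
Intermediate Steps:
I(q) = 22
n = -601 (n = 191 - 36*22 = 191 - 792 = -601)
-n = -1*(-601) = 601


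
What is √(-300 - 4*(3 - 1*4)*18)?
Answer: 2*I*√57 ≈ 15.1*I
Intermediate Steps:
√(-300 - 4*(3 - 1*4)*18) = √(-300 - 4*(3 - 4)*18) = √(-300 - 4*(-1)*18) = √(-300 + 4*18) = √(-300 + 72) = √(-228) = 2*I*√57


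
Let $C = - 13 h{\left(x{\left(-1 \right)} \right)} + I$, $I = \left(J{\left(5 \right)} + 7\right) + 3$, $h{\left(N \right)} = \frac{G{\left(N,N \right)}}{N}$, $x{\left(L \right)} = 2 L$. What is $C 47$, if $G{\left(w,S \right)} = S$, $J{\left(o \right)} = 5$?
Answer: $94$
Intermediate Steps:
$h{\left(N \right)} = 1$ ($h{\left(N \right)} = \frac{N}{N} = 1$)
$I = 15$ ($I = \left(5 + 7\right) + 3 = 12 + 3 = 15$)
$C = 2$ ($C = \left(-13\right) 1 + 15 = -13 + 15 = 2$)
$C 47 = 2 \cdot 47 = 94$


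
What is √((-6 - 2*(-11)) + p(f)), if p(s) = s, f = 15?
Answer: √31 ≈ 5.5678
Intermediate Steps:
√((-6 - 2*(-11)) + p(f)) = √((-6 - 2*(-11)) + 15) = √((-6 + 22) + 15) = √(16 + 15) = √31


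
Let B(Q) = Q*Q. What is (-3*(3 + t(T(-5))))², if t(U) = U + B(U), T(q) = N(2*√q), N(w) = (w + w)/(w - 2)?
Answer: 9*(118*I + 697*√5)/(7*√5 + 22*I) ≈ 333.22 - 400.5*I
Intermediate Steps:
N(w) = 2*w/(-2 + w) (N(w) = (2*w)/(-2 + w) = 2*w/(-2 + w))
B(Q) = Q²
T(q) = 4*√q/(-2 + 2*√q) (T(q) = 2*(2*√q)/(-2 + 2*√q) = 4*√q/(-2 + 2*√q))
t(U) = U + U²
(-3*(3 + t(T(-5))))² = (-3*(3 + (2*√(-5)/(-1 + √(-5)))*(1 + 2*√(-5)/(-1 + √(-5)))))² = (-3*(3 + (2*(I*√5)/(-1 + I*√5))*(1 + 2*(I*√5)/(-1 + I*√5))))² = (-3*(3 + (2*I*√5/(-1 + I*√5))*(1 + 2*I*√5/(-1 + I*√5))))² = (-3*(3 + 2*I*√5*(1 + 2*I*√5/(-1 + I*√5))/(-1 + I*√5)))² = (-9 - 6*I*√5*(1 + 2*I*√5/(-1 + I*√5))/(-1 + I*√5))²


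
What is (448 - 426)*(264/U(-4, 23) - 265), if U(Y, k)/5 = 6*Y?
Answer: -29392/5 ≈ -5878.4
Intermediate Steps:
U(Y, k) = 30*Y (U(Y, k) = 5*(6*Y) = 30*Y)
(448 - 426)*(264/U(-4, 23) - 265) = (448 - 426)*(264/((30*(-4))) - 265) = 22*(264/(-120) - 265) = 22*(264*(-1/120) - 265) = 22*(-11/5 - 265) = 22*(-1336/5) = -29392/5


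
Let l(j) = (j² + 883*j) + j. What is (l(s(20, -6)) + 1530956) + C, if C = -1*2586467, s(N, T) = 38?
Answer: -1020475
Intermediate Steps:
C = -2586467
l(j) = j² + 884*j
(l(s(20, -6)) + 1530956) + C = (38*(884 + 38) + 1530956) - 2586467 = (38*922 + 1530956) - 2586467 = (35036 + 1530956) - 2586467 = 1565992 - 2586467 = -1020475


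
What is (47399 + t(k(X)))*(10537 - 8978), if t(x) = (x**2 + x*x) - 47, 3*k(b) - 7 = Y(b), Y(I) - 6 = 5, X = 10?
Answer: 73934016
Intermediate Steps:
Y(I) = 11 (Y(I) = 6 + 5 = 11)
k(b) = 6 (k(b) = 7/3 + (1/3)*11 = 7/3 + 11/3 = 6)
t(x) = -47 + 2*x**2 (t(x) = (x**2 + x**2) - 47 = 2*x**2 - 47 = -47 + 2*x**2)
(47399 + t(k(X)))*(10537 - 8978) = (47399 + (-47 + 2*6**2))*(10537 - 8978) = (47399 + (-47 + 2*36))*1559 = (47399 + (-47 + 72))*1559 = (47399 + 25)*1559 = 47424*1559 = 73934016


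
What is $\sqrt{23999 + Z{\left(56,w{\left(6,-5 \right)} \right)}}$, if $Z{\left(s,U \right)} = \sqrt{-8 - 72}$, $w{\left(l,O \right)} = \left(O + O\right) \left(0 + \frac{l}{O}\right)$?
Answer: $\sqrt{23999 + 4 i \sqrt{5}} \approx 154.92 + 0.029 i$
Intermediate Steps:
$w{\left(l,O \right)} = 2 l$ ($w{\left(l,O \right)} = 2 O \frac{l}{O} = 2 l$)
$Z{\left(s,U \right)} = 4 i \sqrt{5}$ ($Z{\left(s,U \right)} = \sqrt{-80} = 4 i \sqrt{5}$)
$\sqrt{23999 + Z{\left(56,w{\left(6,-5 \right)} \right)}} = \sqrt{23999 + 4 i \sqrt{5}}$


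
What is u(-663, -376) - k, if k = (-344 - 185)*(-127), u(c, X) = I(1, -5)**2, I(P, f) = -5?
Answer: -67158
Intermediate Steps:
u(c, X) = 25 (u(c, X) = (-5)**2 = 25)
k = 67183 (k = -529*(-127) = 67183)
u(-663, -376) - k = 25 - 1*67183 = 25 - 67183 = -67158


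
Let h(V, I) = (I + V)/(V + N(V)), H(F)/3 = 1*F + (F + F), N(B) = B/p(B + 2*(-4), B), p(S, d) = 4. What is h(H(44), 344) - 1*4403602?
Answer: -435956450/99 ≈ -4.4036e+6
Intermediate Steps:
N(B) = B/4
H(F) = 9*F (H(F) = 3*(1*F + (F + F)) = 3*(F + 2*F) = 3*(3*F) = 9*F)
h(V, I) = 4*(I + V)/(5*V) (h(V, I) = (I + V)/(V + V/4) = (I + V)/((5*V/4)) = (I + V)*(4/(5*V)) = 4*(I + V)/(5*V))
h(H(44), 344) - 1*4403602 = 4*(344 + 9*44)/(5*((9*44))) - 1*4403602 = (⅘)*(344 + 396)/396 - 4403602 = (⅘)*(1/396)*740 - 4403602 = 148/99 - 4403602 = -435956450/99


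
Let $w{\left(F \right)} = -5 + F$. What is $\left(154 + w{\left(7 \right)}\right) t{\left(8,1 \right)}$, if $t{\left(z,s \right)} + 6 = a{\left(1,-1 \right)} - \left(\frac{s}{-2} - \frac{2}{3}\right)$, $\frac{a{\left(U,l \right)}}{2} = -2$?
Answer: $-1378$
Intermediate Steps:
$a{\left(U,l \right)} = -4$ ($a{\left(U,l \right)} = 2 \left(-2\right) = -4$)
$t{\left(z,s \right)} = - \frac{28}{3} + \frac{s}{2}$ ($t{\left(z,s \right)} = -6 - \left(4 - \frac{2}{3} + \frac{s}{-2}\right) = -6 - \left(4 - \frac{2}{3} + s \left(- \frac{1}{2}\right)\right) = -6 - \left(\frac{10}{3} - \frac{s}{2}\right) = -6 + \left(-4 + \left(\frac{2}{3} + \frac{s}{2}\right)\right) = -6 + \left(- \frac{10}{3} + \frac{s}{2}\right) = - \frac{28}{3} + \frac{s}{2}$)
$\left(154 + w{\left(7 \right)}\right) t{\left(8,1 \right)} = \left(154 + \left(-5 + 7\right)\right) \left(- \frac{28}{3} + \frac{1}{2} \cdot 1\right) = \left(154 + 2\right) \left(- \frac{28}{3} + \frac{1}{2}\right) = 156 \left(- \frac{53}{6}\right) = -1378$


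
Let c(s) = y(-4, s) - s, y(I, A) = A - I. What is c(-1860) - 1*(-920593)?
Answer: 920597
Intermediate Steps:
c(s) = 4 (c(s) = (s - 1*(-4)) - s = (s + 4) - s = (4 + s) - s = 4)
c(-1860) - 1*(-920593) = 4 - 1*(-920593) = 4 + 920593 = 920597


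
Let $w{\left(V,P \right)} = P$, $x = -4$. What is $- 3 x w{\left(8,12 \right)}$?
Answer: $144$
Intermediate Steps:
$- 3 x w{\left(8,12 \right)} = \left(-3\right) \left(-4\right) 12 = 12 \cdot 12 = 144$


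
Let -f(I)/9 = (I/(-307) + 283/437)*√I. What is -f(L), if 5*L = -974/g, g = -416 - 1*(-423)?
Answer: 31198257*I*√34090/164344775 ≈ 35.05*I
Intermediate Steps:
g = 7 (g = -416 + 423 = 7)
L = -974/35 (L = (-974/7)/5 = (-974*⅐)/5 = (⅕)*(-974/7) = -974/35 ≈ -27.829)
f(I) = -9*√I*(283/437 - I/307) (f(I) = -9*(I/(-307) + 283/437)*√I = -9*(I*(-1/307) + 283*(1/437))*√I = -9*(-I/307 + 283/437)*√I = -9*(283/437 - I/307)*√I = -9*√I*(283/437 - I/307))
-f(L) = -9*√(-974/35)*(-86881 + 437*(-974/35))/134159 = -9*I*√34090/35*(-86881 - 425638/35)/134159 = -9*I*√34090/35*(-3466473)/(134159*35) = -(-31198257)*I*√34090/164344775 = 31198257*I*√34090/164344775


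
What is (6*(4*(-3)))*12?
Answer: -864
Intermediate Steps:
(6*(4*(-3)))*12 = (6*(-12))*12 = -72*12 = -864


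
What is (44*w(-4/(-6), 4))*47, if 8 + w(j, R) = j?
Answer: -45496/3 ≈ -15165.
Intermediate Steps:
w(j, R) = -8 + j
(44*w(-4/(-6), 4))*47 = (44*(-8 - 4/(-6)))*47 = (44*(-8 - 4*(-1/6)))*47 = (44*(-8 + 2/3))*47 = (44*(-22/3))*47 = -968/3*47 = -45496/3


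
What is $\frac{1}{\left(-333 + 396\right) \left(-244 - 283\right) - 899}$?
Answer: $- \frac{1}{34100} \approx -2.9326 \cdot 10^{-5}$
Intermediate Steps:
$\frac{1}{\left(-333 + 396\right) \left(-244 - 283\right) - 899} = \frac{1}{63 \left(-527\right) - 899} = \frac{1}{-33201 - 899} = \frac{1}{-34100} = - \frac{1}{34100}$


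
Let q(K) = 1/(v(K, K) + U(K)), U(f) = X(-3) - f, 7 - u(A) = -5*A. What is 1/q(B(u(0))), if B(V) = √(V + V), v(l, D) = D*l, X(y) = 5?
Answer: 19 - √14 ≈ 15.258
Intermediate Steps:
u(A) = 7 + 5*A (u(A) = 7 - (-5)*A = 7 + 5*A)
U(f) = 5 - f
B(V) = √2*√V (B(V) = √(2*V) = √2*√V)
q(K) = 1/(5 + K² - K) (q(K) = 1/(K*K + (5 - K)) = 1/(K² + (5 - K)) = 1/(5 + K² - K))
1/q(B(u(0))) = 1/(1/(5 + (√2*√(7 + 5*0))² - √2*√(7 + 5*0))) = 1/(1/(5 + (√2*√(7 + 0))² - √2*√(7 + 0))) = 1/(1/(5 + (√2*√7)² - √2*√7)) = 1/(1/(5 + (√14)² - √14)) = 1/(1/(5 + 14 - √14)) = 1/(1/(19 - √14)) = 19 - √14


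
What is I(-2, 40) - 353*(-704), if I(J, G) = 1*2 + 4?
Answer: 248518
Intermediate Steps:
I(J, G) = 6 (I(J, G) = 2 + 4 = 6)
I(-2, 40) - 353*(-704) = 6 - 353*(-704) = 6 + 248512 = 248518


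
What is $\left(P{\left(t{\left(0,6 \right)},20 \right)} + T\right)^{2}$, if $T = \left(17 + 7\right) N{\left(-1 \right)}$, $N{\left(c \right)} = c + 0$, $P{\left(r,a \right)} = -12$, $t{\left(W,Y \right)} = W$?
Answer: $1296$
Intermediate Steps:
$N{\left(c \right)} = c$
$T = -24$ ($T = \left(17 + 7\right) \left(-1\right) = 24 \left(-1\right) = -24$)
$\left(P{\left(t{\left(0,6 \right)},20 \right)} + T\right)^{2} = \left(-12 - 24\right)^{2} = \left(-36\right)^{2} = 1296$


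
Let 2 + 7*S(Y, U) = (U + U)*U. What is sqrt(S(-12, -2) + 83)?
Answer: sqrt(4109)/7 ≈ 9.1573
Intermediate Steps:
S(Y, U) = -2/7 + 2*U**2/7 (S(Y, U) = -2/7 + ((U + U)*U)/7 = -2/7 + ((2*U)*U)/7 = -2/7 + (2*U**2)/7 = -2/7 + 2*U**2/7)
sqrt(S(-12, -2) + 83) = sqrt((-2/7 + (2/7)*(-2)**2) + 83) = sqrt((-2/7 + (2/7)*4) + 83) = sqrt((-2/7 + 8/7) + 83) = sqrt(6/7 + 83) = sqrt(587/7) = sqrt(4109)/7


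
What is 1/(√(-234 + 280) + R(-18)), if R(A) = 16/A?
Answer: 36/1831 + 81*√46/3662 ≈ 0.16968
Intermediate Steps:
1/(√(-234 + 280) + R(-18)) = 1/(√(-234 + 280) + 16/(-18)) = 1/(√46 + 16*(-1/18)) = 1/(√46 - 8/9) = 1/(-8/9 + √46)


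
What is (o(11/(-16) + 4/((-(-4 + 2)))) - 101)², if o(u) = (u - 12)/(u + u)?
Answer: 2163841/196 ≈ 11040.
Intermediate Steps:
o(u) = (-12 + u)/(2*u) (o(u) = (-12 + u)/((2*u)) = (-12 + u)*(1/(2*u)) = (-12 + u)/(2*u))
(o(11/(-16) + 4/((-(-4 + 2)))) - 101)² = ((-12 + (11/(-16) + 4/((-(-4 + 2)))))/(2*(11/(-16) + 4/((-(-4 + 2))))) - 101)² = ((-12 + (11*(-1/16) + 4/((-1*(-2)))))/(2*(11*(-1/16) + 4/((-1*(-2))))) - 101)² = ((-12 + (-11/16 + 4/2))/(2*(-11/16 + 4/2)) - 101)² = ((-12 + (-11/16 + 4*(½)))/(2*(-11/16 + 4*(½))) - 101)² = ((-12 + (-11/16 + 2))/(2*(-11/16 + 2)) - 101)² = ((-12 + 21/16)/(2*(21/16)) - 101)² = ((½)*(16/21)*(-171/16) - 101)² = (-57/14 - 101)² = (-1471/14)² = 2163841/196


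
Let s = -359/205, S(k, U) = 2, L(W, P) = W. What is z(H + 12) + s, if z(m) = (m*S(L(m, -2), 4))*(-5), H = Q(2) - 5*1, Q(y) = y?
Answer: -18809/205 ≈ -91.751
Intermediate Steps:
s = -359/205 ≈ -1.7512
H = -3 (H = 2 - 5*1 = 2 - 5 = -3)
z(m) = -10*m (z(m) = (m*2)*(-5) = (2*m)*(-5) = -10*m)
z(H + 12) + s = -10*(-3 + 12) - 359/205 = -10*9 - 359/205 = -90 - 359/205 = -18809/205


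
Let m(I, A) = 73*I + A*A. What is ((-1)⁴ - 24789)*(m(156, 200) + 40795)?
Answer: -2285032204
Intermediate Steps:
m(I, A) = A² + 73*I (m(I, A) = 73*I + A² = A² + 73*I)
((-1)⁴ - 24789)*(m(156, 200) + 40795) = ((-1)⁴ - 24789)*((200² + 73*156) + 40795) = (1 - 24789)*((40000 + 11388) + 40795) = -24788*(51388 + 40795) = -24788*92183 = -2285032204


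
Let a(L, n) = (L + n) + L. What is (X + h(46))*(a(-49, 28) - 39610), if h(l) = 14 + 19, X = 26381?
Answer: -1048107520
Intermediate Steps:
a(L, n) = n + 2*L
h(l) = 33
(X + h(46))*(a(-49, 28) - 39610) = (26381 + 33)*((28 + 2*(-49)) - 39610) = 26414*((28 - 98) - 39610) = 26414*(-70 - 39610) = 26414*(-39680) = -1048107520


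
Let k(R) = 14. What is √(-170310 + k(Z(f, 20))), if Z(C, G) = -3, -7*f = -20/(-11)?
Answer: 2*I*√42574 ≈ 412.67*I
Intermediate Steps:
f = -20/77 (f = -(-20)/(7*(-11)) = -(-20)*(-1)/(7*11) = -⅐*20/11 = -20/77 ≈ -0.25974)
√(-170310 + k(Z(f, 20))) = √(-170310 + 14) = √(-170296) = 2*I*√42574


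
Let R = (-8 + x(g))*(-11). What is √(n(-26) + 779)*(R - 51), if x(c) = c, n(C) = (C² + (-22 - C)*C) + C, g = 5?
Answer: -90*√53 ≈ -655.21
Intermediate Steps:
n(C) = C + C² + C*(-22 - C) (n(C) = (C² + C*(-22 - C)) + C = C + C² + C*(-22 - C))
R = 33 (R = (-8 + 5)*(-11) = -3*(-11) = 33)
√(n(-26) + 779)*(R - 51) = √(-21*(-26) + 779)*(33 - 51) = √(546 + 779)*(-18) = √1325*(-18) = (5*√53)*(-18) = -90*√53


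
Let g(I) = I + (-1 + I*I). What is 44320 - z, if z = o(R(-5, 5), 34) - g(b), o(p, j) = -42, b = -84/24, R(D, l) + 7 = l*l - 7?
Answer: 177479/4 ≈ 44370.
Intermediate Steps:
R(D, l) = -14 + l**2 (R(D, l) = -7 + (l*l - 7) = -7 + (l**2 - 7) = -7 + (-7 + l**2) = -14 + l**2)
b = -7/2 (b = -84*1/24 = -7/2 ≈ -3.5000)
g(I) = -1 + I + I**2 (g(I) = I + (-1 + I**2) = -1 + I + I**2)
z = -199/4 (z = -42 - (-1 - 7/2 + (-7/2)**2) = -42 - (-1 - 7/2 + 49/4) = -42 - 1*31/4 = -42 - 31/4 = -199/4 ≈ -49.750)
44320 - z = 44320 - 1*(-199/4) = 44320 + 199/4 = 177479/4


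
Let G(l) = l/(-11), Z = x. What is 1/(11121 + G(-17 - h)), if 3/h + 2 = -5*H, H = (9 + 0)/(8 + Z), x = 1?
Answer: 77/856433 ≈ 8.9908e-5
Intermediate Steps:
Z = 1
H = 1 (H = (9 + 0)/(8 + 1) = 9/9 = 9*(⅑) = 1)
h = -3/7 (h = 3/(-2 - 5*1) = 3/(-2 - 5) = 3/(-7) = 3*(-⅐) = -3/7 ≈ -0.42857)
G(l) = -l/11 (G(l) = l*(-1/11) = -l/11)
1/(11121 + G(-17 - h)) = 1/(11121 - (-17 - 1*(-3/7))/11) = 1/(11121 - (-17 + 3/7)/11) = 1/(11121 - 1/11*(-116/7)) = 1/(11121 + 116/77) = 1/(856433/77) = 77/856433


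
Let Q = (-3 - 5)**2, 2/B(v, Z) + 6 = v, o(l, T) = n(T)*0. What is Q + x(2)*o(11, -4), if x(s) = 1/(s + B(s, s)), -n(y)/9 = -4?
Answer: 64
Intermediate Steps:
n(y) = 36 (n(y) = -9*(-4) = 36)
o(l, T) = 0 (o(l, T) = 36*0 = 0)
B(v, Z) = 2/(-6 + v)
x(s) = 1/(s + 2/(-6 + s))
Q = 64 (Q = (-8)**2 = 64)
Q + x(2)*o(11, -4) = 64 + ((-6 + 2)/(2 + 2*(-6 + 2)))*0 = 64 + (-4/(2 + 2*(-4)))*0 = 64 + (-4/(2 - 8))*0 = 64 + (-4/(-6))*0 = 64 - 1/6*(-4)*0 = 64 + (2/3)*0 = 64 + 0 = 64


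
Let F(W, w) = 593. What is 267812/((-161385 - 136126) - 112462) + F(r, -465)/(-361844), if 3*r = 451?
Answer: -97149279317/148346270212 ≈ -0.65488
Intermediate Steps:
r = 451/3 (r = (⅓)*451 = 451/3 ≈ 150.33)
267812/((-161385 - 136126) - 112462) + F(r, -465)/(-361844) = 267812/((-161385 - 136126) - 112462) + 593/(-361844) = 267812/(-297511 - 112462) + 593*(-1/361844) = 267812/(-409973) - 593/361844 = 267812*(-1/409973) - 593/361844 = -267812/409973 - 593/361844 = -97149279317/148346270212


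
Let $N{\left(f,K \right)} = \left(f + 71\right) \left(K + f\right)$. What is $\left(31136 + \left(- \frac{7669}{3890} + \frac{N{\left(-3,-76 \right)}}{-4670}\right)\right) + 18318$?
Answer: $\frac{17967625661}{363326} \approx 49453.0$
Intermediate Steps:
$N{\left(f,K \right)} = \left(71 + f\right) \left(K + f\right)$
$\left(31136 + \left(- \frac{7669}{3890} + \frac{N{\left(-3,-76 \right)}}{-4670}\right)\right) + 18318 = \left(31136 - \left(\frac{7669}{3890} - \frac{\left(-3\right)^{2} + 71 \left(-76\right) + 71 \left(-3\right) - -228}{-4670}\right)\right) + 18318 = \left(31136 - \left(\frac{7669}{3890} - \left(9 - 5396 - 213 + 228\right) \left(- \frac{1}{4670}\right)\right)\right) + 18318 = \left(31136 - \frac{298343}{363326}\right) + 18318 = \frac{11312219993}{363326} + 18318 = \frac{17967625661}{363326}$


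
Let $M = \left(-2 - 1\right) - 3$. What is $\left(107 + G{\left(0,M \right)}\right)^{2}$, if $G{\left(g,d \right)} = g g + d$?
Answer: $10201$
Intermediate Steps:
$M = -6$ ($M = -3 - 3 = -6$)
$G{\left(g,d \right)} = d + g^{2}$ ($G{\left(g,d \right)} = g^{2} + d = d + g^{2}$)
$\left(107 + G{\left(0,M \right)}\right)^{2} = \left(107 - \left(6 - 0^{2}\right)\right)^{2} = \left(107 + \left(-6 + 0\right)\right)^{2} = \left(107 - 6\right)^{2} = 101^{2} = 10201$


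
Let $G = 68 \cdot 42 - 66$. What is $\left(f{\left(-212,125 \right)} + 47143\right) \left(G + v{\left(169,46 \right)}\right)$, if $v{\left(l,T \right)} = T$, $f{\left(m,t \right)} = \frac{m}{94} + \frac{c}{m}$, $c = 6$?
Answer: $\frac{333024459482}{2491} \approx 1.3369 \cdot 10^{8}$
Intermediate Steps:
$f{\left(m,t \right)} = \frac{6}{m} + \frac{m}{94}$ ($f{\left(m,t \right)} = \frac{m}{94} + \frac{6}{m} = \frac{6}{m} + \frac{m}{94}$)
$G = 2790$ ($G = 2856 - 66 = 2790$)
$\left(f{\left(-212,125 \right)} + 47143\right) \left(G + v{\left(169,46 \right)}\right) = \left(\left(\frac{6}{-212} + \frac{1}{94} \left(-212\right)\right) + 47143\right) \left(2790 + 46\right) = \left(\left(6 \left(- \frac{1}{212}\right) - \frac{106}{47}\right) + 47143\right) 2836 = \left(\left(- \frac{3}{106} - \frac{106}{47}\right) + 47143\right) 2836 = \left(- \frac{11377}{4982} + 47143\right) 2836 = \frac{234855049}{4982} \cdot 2836 = \frac{333024459482}{2491}$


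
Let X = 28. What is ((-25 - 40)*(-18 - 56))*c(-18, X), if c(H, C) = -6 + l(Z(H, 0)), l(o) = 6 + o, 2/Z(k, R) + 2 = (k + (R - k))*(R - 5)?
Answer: -4810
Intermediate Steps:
Z(k, R) = 2/(-2 + R*(-5 + R)) (Z(k, R) = 2/(-2 + (k + (R - k))*(R - 5)) = 2/(-2 + R*(-5 + R)))
c(H, C) = -1 (c(H, C) = -6 + (6 + 2/(-2 + 0**2 - 5*0)) = -6 + (6 + 2/(-2 + 0 + 0)) = -6 + (6 + 2/(-2)) = -6 + (6 + 2*(-1/2)) = -6 + (6 - 1) = -6 + 5 = -1)
((-25 - 40)*(-18 - 56))*c(-18, X) = ((-25 - 40)*(-18 - 56))*(-1) = -65*(-74)*(-1) = 4810*(-1) = -4810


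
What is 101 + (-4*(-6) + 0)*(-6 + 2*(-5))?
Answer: -283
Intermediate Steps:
101 + (-4*(-6) + 0)*(-6 + 2*(-5)) = 101 + (24 + 0)*(-6 - 10) = 101 + 24*(-16) = 101 - 384 = -283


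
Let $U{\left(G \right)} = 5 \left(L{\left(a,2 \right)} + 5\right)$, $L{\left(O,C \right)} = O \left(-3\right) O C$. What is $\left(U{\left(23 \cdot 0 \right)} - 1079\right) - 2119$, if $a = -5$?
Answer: $-3923$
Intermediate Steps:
$L{\left(O,C \right)} = - 3 C O^{2}$ ($L{\left(O,C \right)} = - 3 O C O = - 3 C O^{2}$)
$U{\left(G \right)} = -725$ ($U{\left(G \right)} = 5 \left(\left(-3\right) 2 \left(-5\right)^{2} + 5\right) = 5 \left(\left(-3\right) 2 \cdot 25 + 5\right) = 5 \left(-150 + 5\right) = 5 \left(-145\right) = -725$)
$\left(U{\left(23 \cdot 0 \right)} - 1079\right) - 2119 = \left(-725 - 1079\right) - 2119 = -1804 - 2119 = -3923$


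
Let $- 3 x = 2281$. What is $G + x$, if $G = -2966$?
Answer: $- \frac{11179}{3} \approx -3726.3$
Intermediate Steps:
$x = - \frac{2281}{3}$ ($x = \left(- \frac{1}{3}\right) 2281 = - \frac{2281}{3} \approx -760.33$)
$G + x = -2966 - \frac{2281}{3} = - \frac{11179}{3}$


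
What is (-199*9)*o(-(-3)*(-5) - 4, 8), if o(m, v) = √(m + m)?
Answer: -1791*I*√38 ≈ -11040.0*I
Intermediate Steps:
o(m, v) = √2*√m (o(m, v) = √(2*m) = √2*√m)
(-199*9)*o(-(-3)*(-5) - 4, 8) = (-199*9)*(√2*√(-(-3)*(-5) - 4)) = -1791*√2*√(-3*5 - 4) = -1791*√2*√(-15 - 4) = -1791*√2*√(-19) = -1791*√2*I*√19 = -1791*I*√38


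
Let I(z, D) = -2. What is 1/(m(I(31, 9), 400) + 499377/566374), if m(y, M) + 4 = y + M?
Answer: 566374/223650733 ≈ 0.0025324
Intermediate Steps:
m(y, M) = -4 + M + y (m(y, M) = -4 + (y + M) = -4 + (M + y) = -4 + M + y)
1/(m(I(31, 9), 400) + 499377/566374) = 1/((-4 + 400 - 2) + 499377/566374) = 1/(394 + 499377*(1/566374)) = 1/(394 + 499377/566374) = 1/(223650733/566374) = 566374/223650733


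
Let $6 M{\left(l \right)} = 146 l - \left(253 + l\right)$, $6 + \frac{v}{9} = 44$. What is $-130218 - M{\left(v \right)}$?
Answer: $- \frac{830645}{6} \approx -1.3844 \cdot 10^{5}$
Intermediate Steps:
$v = 342$ ($v = -54 + 9 \cdot 44 = -54 + 396 = 342$)
$M{\left(l \right)} = - \frac{253}{6} + \frac{145 l}{6}$ ($M{\left(l \right)} = \frac{146 l - \left(253 + l\right)}{6} = \frac{-253 + 145 l}{6} = - \frac{253}{6} + \frac{145 l}{6}$)
$-130218 - M{\left(v \right)} = -130218 - \left(- \frac{253}{6} + \frac{145}{6} \cdot 342\right) = -130218 - \left(- \frac{253}{6} + 8265\right) = -130218 - \frac{49337}{6} = - \frac{830645}{6}$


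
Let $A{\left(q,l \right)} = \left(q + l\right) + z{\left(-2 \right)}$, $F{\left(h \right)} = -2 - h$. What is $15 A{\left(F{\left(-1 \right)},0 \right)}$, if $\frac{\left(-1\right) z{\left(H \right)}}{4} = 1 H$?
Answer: $105$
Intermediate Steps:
$z{\left(H \right)} = - 4 H$ ($z{\left(H \right)} = - 4 \cdot 1 H = - 4 H$)
$A{\left(q,l \right)} = 8 + l + q$ ($A{\left(q,l \right)} = \left(q + l\right) - -8 = \left(l + q\right) + 8 = 8 + l + q$)
$15 A{\left(F{\left(-1 \right)},0 \right)} = 15 \left(8 + 0 - 1\right) = 15 \cdot 7 = 105$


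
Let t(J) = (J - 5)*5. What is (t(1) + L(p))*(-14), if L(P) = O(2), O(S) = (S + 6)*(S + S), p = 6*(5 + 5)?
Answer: -168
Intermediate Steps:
p = 60 (p = 6*10 = 60)
O(S) = 2*S*(6 + S) (O(S) = (6 + S)*(2*S) = 2*S*(6 + S))
L(P) = 32 (L(P) = 2*2*(6 + 2) = 2*2*8 = 32)
t(J) = -25 + 5*J (t(J) = (-5 + J)*5 = -25 + 5*J)
(t(1) + L(p))*(-14) = ((-25 + 5*1) + 32)*(-14) = ((-25 + 5) + 32)*(-14) = (-20 + 32)*(-14) = 12*(-14) = -168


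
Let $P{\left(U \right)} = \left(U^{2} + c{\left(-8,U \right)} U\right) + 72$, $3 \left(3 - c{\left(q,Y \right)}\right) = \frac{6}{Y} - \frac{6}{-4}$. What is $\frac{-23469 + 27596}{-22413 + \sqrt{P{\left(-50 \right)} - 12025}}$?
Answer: $- \frac{92498451}{502352149} - \frac{8254 i \sqrt{2395}}{502352149} \approx -0.18413 - 0.0008041 i$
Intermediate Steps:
$c{\left(q,Y \right)} = \frac{5}{2} - \frac{2}{Y}$ ($c{\left(q,Y \right)} = 3 - \frac{\frac{6}{Y} - \frac{6}{-4}}{3} = 3 - \frac{\frac{6}{Y} - - \frac{3}{2}}{3} = 3 - \frac{\frac{6}{Y} + \frac{3}{2}}{3} = 3 - \frac{\frac{3}{2} + \frac{6}{Y}}{3} = 3 - \left(\frac{1}{2} + \frac{2}{Y}\right) = \frac{5}{2} - \frac{2}{Y}$)
$P{\left(U \right)} = 72 + U^{2} + U \left(\frac{5}{2} - \frac{2}{U}\right)$ ($P{\left(U \right)} = \left(U^{2} + \left(\frac{5}{2} - \frac{2}{U}\right) U\right) + 72 = \left(U^{2} + U \left(\frac{5}{2} - \frac{2}{U}\right)\right) + 72 = 72 + U^{2} + U \left(\frac{5}{2} - \frac{2}{U}\right)$)
$\frac{-23469 + 27596}{-22413 + \sqrt{P{\left(-50 \right)} - 12025}} = \frac{-23469 + 27596}{-22413 + \sqrt{\left(70 + \left(-50\right)^{2} + \frac{5}{2} \left(-50\right)\right) - 12025}} = \frac{4127}{-22413 + \sqrt{\left(70 + 2500 - 125\right) - 12025}} = \frac{4127}{-22413 + \sqrt{2445 - 12025}} = \frac{4127}{-22413 + \sqrt{-9580}} = \frac{4127}{-22413 + 2 i \sqrt{2395}}$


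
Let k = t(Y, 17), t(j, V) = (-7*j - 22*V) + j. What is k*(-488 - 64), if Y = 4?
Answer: 219696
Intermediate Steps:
t(j, V) = -22*V - 6*j (t(j, V) = (-22*V - 7*j) + j = -22*V - 6*j)
k = -398 (k = -22*17 - 6*4 = -374 - 24 = -398)
k*(-488 - 64) = -398*(-488 - 64) = -398*(-552) = 219696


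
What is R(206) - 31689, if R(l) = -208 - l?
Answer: -32103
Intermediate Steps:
R(206) - 31689 = (-208 - 1*206) - 31689 = (-208 - 206) - 31689 = -414 - 31689 = -32103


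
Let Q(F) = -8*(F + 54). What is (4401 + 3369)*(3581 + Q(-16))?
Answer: 25462290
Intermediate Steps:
Q(F) = -432 - 8*F (Q(F) = -8*(54 + F) = -432 - 8*F)
(4401 + 3369)*(3581 + Q(-16)) = (4401 + 3369)*(3581 + (-432 - 8*(-16))) = 7770*(3581 + (-432 + 128)) = 7770*(3581 - 304) = 7770*3277 = 25462290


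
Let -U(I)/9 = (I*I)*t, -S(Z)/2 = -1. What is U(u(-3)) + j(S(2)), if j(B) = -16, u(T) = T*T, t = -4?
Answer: 2900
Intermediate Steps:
S(Z) = 2 (S(Z) = -2*(-1) = 2)
u(T) = T**2
U(I) = 36*I**2 (U(I) = -9*I*I*(-4) = -9*I**2*(-4) = -(-36)*I**2 = 36*I**2)
U(u(-3)) + j(S(2)) = 36*((-3)**2)**2 - 16 = 36*9**2 - 16 = 36*81 - 16 = 2916 - 16 = 2900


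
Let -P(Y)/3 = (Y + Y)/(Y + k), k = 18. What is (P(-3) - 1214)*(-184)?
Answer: 1115776/5 ≈ 2.2316e+5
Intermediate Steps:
P(Y) = -6*Y/(18 + Y) (P(Y) = -3*(Y + Y)/(Y + 18) = -3*2*Y/(18 + Y) = -6*Y/(18 + Y))
(P(-3) - 1214)*(-184) = (-6*(-3)/(18 - 3) - 1214)*(-184) = (-6*(-3)/15 - 1214)*(-184) = (-6*(-3)*1/15 - 1214)*(-184) = (6/5 - 1214)*(-184) = -6064/5*(-184) = 1115776/5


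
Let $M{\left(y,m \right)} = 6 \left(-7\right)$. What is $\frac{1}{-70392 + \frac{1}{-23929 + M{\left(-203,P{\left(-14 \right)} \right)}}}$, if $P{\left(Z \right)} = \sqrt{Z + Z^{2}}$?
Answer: $- \frac{23971}{1687366633} \approx -1.4206 \cdot 10^{-5}$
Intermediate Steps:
$M{\left(y,m \right)} = -42$
$\frac{1}{-70392 + \frac{1}{-23929 + M{\left(-203,P{\left(-14 \right)} \right)}}} = \frac{1}{-70392 + \frac{1}{-23929 - 42}} = \frac{1}{-70392 + \frac{1}{-23971}} = \frac{1}{-70392 - \frac{1}{23971}} = \frac{1}{- \frac{1687366633}{23971}} = - \frac{23971}{1687366633}$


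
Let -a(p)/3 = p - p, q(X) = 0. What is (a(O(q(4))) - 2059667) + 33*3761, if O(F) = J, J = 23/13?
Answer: -1935554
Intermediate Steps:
J = 23/13 (J = 23*(1/13) = 23/13 ≈ 1.7692)
O(F) = 23/13
a(p) = 0 (a(p) = -3*(p - p) = -3*0 = 0)
(a(O(q(4))) - 2059667) + 33*3761 = (0 - 2059667) + 33*3761 = -2059667 + 124113 = -1935554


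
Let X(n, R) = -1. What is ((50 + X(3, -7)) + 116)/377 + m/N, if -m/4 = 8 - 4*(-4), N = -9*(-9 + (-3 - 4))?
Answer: -259/1131 ≈ -0.22900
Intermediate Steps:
N = 144 (N = -9*(-9 - 7) = -9*(-16) = 144)
m = -96 (m = -4*(8 - 4*(-4)) = -4*(8 + 16) = -4*24 = -96)
((50 + X(3, -7)) + 116)/377 + m/N = ((50 - 1) + 116)/377 - 96/144 = (49 + 116)*(1/377) - 96*1/144 = 165*(1/377) - ⅔ = 165/377 - ⅔ = -259/1131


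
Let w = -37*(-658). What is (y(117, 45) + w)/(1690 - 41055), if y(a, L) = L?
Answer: -24391/39365 ≈ -0.61961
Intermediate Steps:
w = 24346
(y(117, 45) + w)/(1690 - 41055) = (45 + 24346)/(1690 - 41055) = 24391/(-39365) = 24391*(-1/39365) = -24391/39365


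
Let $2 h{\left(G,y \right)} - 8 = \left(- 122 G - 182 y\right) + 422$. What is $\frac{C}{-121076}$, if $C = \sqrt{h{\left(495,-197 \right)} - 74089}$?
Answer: $- \frac{7 i \sqrt{1758}}{121076} \approx - 0.0024241 i$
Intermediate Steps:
$h{\left(G,y \right)} = 215 - 91 y - 61 G$ ($h{\left(G,y \right)} = 4 + \frac{\left(- 122 G - 182 y\right) + 422}{2} = 4 + \frac{\left(- 182 y - 122 G\right) + 422}{2} = 4 + \frac{422 - 182 y - 122 G}{2} = 4 - \left(-211 + 61 G + 91 y\right) = 215 - 91 y - 61 G$)
$C = 7 i \sqrt{1758}$ ($C = \sqrt{\left(215 - -17927 - 30195\right) - 74089} = \sqrt{\left(215 + 17927 - 30195\right) - 74089} = \sqrt{-12053 - 74089} = \sqrt{-86142} = 7 i \sqrt{1758} \approx 293.5 i$)
$\frac{C}{-121076} = \frac{7 i \sqrt{1758}}{-121076} = 7 i \sqrt{1758} \left(- \frac{1}{121076}\right) = - \frac{7 i \sqrt{1758}}{121076}$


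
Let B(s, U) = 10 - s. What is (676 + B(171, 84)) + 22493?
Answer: 23008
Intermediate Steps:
(676 + B(171, 84)) + 22493 = (676 + (10 - 1*171)) + 22493 = (676 + (10 - 171)) + 22493 = (676 - 161) + 22493 = 515 + 22493 = 23008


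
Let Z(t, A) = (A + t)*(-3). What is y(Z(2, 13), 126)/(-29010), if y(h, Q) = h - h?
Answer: 0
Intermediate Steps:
Z(t, A) = -3*A - 3*t
y(h, Q) = 0
y(Z(2, 13), 126)/(-29010) = 0/(-29010) = 0*(-1/29010) = 0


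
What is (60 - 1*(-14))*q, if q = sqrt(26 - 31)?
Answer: 74*I*sqrt(5) ≈ 165.47*I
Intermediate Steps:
q = I*sqrt(5) (q = sqrt(-5) = I*sqrt(5) ≈ 2.2361*I)
(60 - 1*(-14))*q = (60 - 1*(-14))*(I*sqrt(5)) = (60 + 14)*(I*sqrt(5)) = 74*(I*sqrt(5)) = 74*I*sqrt(5)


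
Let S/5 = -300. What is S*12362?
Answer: -18543000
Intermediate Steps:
S = -1500 (S = 5*(-300) = -1500)
S*12362 = -1500*12362 = -18543000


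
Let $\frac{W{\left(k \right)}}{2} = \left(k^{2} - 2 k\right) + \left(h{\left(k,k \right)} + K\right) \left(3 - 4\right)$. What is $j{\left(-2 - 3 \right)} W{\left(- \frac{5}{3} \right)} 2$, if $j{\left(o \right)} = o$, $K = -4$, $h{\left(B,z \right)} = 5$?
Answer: $- \frac{920}{9} \approx -102.22$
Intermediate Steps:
$W{\left(k \right)} = -2 - 4 k + 2 k^{2}$ ($W{\left(k \right)} = 2 \left(\left(k^{2} - 2 k\right) + \left(5 - 4\right) \left(3 - 4\right)\right) = 2 \left(\left(k^{2} - 2 k\right) + 1 \left(-1\right)\right) = 2 \left(\left(k^{2} - 2 k\right) - 1\right) = 2 \left(-1 + k^{2} - 2 k\right) = -2 - 4 k + 2 k^{2}$)
$j{\left(-2 - 3 \right)} W{\left(- \frac{5}{3} \right)} 2 = \left(-2 - 3\right) \left(-2 - 4 \left(- \frac{5}{3}\right) + 2 \left(- \frac{5}{3}\right)^{2}\right) 2 = - 5 \left(-2 - 4 \left(\left(-5\right) \frac{1}{3}\right) + 2 \left(\left(-5\right) \frac{1}{3}\right)^{2}\right) 2 = - 5 \left(-2 - - \frac{20}{3} + 2 \left(- \frac{5}{3}\right)^{2}\right) 2 = - 5 \left(-2 + \frac{20}{3} + 2 \cdot \frac{25}{9}\right) 2 = - 5 \left(-2 + \frac{20}{3} + \frac{50}{9}\right) 2 = \left(-5\right) \frac{92}{9} \cdot 2 = \left(- \frac{460}{9}\right) 2 = - \frac{920}{9}$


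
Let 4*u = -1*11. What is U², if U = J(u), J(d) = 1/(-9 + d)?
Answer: 16/2209 ≈ 0.0072431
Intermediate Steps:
u = -11/4 (u = (-1*11)/4 = (¼)*(-11) = -11/4 ≈ -2.7500)
U = -4/47 (U = 1/(-9 - 11/4) = 1/(-47/4) = -4/47 ≈ -0.085106)
U² = (-4/47)² = 16/2209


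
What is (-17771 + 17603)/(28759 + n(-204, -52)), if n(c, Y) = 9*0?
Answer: -168/28759 ≈ -0.0058417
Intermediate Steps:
n(c, Y) = 0
(-17771 + 17603)/(28759 + n(-204, -52)) = (-17771 + 17603)/(28759 + 0) = -168/28759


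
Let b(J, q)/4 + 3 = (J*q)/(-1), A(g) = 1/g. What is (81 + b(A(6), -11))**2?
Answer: 52441/9 ≈ 5826.8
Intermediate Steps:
b(J, q) = -12 - 4*J*q (b(J, q) = -12 + 4*((J*q)/(-1)) = -12 + 4*((J*q)*(-1)) = -12 + 4*(-J*q) = -12 - 4*J*q)
(81 + b(A(6), -11))**2 = (81 + (-12 - 4*(-11)/6))**2 = (81 + (-12 - 4*1/6*(-11)))**2 = (81 + (-12 + 22/3))**2 = (81 - 14/3)**2 = (229/3)**2 = 52441/9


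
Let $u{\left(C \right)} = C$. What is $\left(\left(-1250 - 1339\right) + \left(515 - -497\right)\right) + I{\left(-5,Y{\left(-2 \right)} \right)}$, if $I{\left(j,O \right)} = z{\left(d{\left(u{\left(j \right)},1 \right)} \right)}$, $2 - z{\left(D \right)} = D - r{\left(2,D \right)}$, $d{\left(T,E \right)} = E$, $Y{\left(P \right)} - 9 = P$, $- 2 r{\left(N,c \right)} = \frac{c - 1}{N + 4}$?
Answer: $-1576$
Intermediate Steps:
$r{\left(N,c \right)} = - \frac{-1 + c}{2 \left(4 + N\right)}$ ($r{\left(N,c \right)} = - \frac{\left(c - 1\right) \frac{1}{N + 4}}{2} = - \frac{\left(-1 + c\right) \frac{1}{4 + N}}{2} = - \frac{\frac{1}{4 + N} \left(-1 + c\right)}{2} = - \frac{-1 + c}{2 \left(4 + N\right)}$)
$Y{\left(P \right)} = 9 + P$
$z{\left(D \right)} = \frac{25}{12} - \frac{13 D}{12}$ ($z{\left(D \right)} = 2 - \left(D - \frac{1 - D}{2 \left(4 + 2\right)}\right) = 2 - \left(D - \frac{1 - D}{2 \cdot 6}\right) = 2 - \left(D - \frac{1}{2} \cdot \frac{1}{6} \left(1 - D\right)\right) = 2 - \left(D - \left(\frac{1}{12} - \frac{D}{12}\right)\right) = 2 - \left(D + \left(- \frac{1}{12} + \frac{D}{12}\right)\right) = 2 - \left(- \frac{1}{12} + \frac{13 D}{12}\right) = \frac{25}{12} - \frac{13 D}{12}$)
$I{\left(j,O \right)} = 1$ ($I{\left(j,O \right)} = \frac{25}{12} - \frac{13}{12} = 1$)
$\left(\left(-1250 - 1339\right) + \left(515 - -497\right)\right) + I{\left(-5,Y{\left(-2 \right)} \right)} = \left(\left(-1250 - 1339\right) + \left(515 - -497\right)\right) + 1 = \left(-2589 + \left(515 + 497\right)\right) + 1 = \left(-2589 + 1012\right) + 1 = -1577 + 1 = -1576$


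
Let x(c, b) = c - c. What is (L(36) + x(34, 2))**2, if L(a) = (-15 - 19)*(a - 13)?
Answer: 611524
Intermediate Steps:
x(c, b) = 0
L(a) = 442 - 34*a (L(a) = -34*(-13 + a) = 442 - 34*a)
(L(36) + x(34, 2))**2 = ((442 - 34*36) + 0)**2 = ((442 - 1224) + 0)**2 = (-782 + 0)**2 = (-782)**2 = 611524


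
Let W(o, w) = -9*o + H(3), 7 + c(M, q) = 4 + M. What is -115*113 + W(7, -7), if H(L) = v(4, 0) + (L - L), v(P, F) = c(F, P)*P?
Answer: -13070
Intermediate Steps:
c(M, q) = -3 + M (c(M, q) = -7 + (4 + M) = -3 + M)
v(P, F) = P*(-3 + F) (v(P, F) = (-3 + F)*P = P*(-3 + F))
H(L) = -12 (H(L) = 4*(-3 + 0) + (L - L) = 4*(-3) + 0 = -12 + 0 = -12)
W(o, w) = -12 - 9*o (W(o, w) = -9*o - 12 = -12 - 9*o)
-115*113 + W(7, -7) = -115*113 + (-12 - 9*7) = -12995 + (-12 - 63) = -12995 - 75 = -13070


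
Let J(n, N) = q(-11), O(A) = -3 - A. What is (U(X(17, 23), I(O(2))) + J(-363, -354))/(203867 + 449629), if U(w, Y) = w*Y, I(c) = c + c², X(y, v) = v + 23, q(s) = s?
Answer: 303/217832 ≈ 0.0013910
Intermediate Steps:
X(y, v) = 23 + v
J(n, N) = -11
U(w, Y) = Y*w
(U(X(17, 23), I(O(2))) + J(-363, -354))/(203867 + 449629) = (((-3 - 1*2)*(1 + (-3 - 1*2)))*(23 + 23) - 11)/(203867 + 449629) = (((-3 - 2)*(1 + (-3 - 2)))*46 - 11)/653496 = (-5*(1 - 5)*46 - 11)*(1/653496) = (-5*(-4)*46 - 11)*(1/653496) = (20*46 - 11)*(1/653496) = (920 - 11)*(1/653496) = 909*(1/653496) = 303/217832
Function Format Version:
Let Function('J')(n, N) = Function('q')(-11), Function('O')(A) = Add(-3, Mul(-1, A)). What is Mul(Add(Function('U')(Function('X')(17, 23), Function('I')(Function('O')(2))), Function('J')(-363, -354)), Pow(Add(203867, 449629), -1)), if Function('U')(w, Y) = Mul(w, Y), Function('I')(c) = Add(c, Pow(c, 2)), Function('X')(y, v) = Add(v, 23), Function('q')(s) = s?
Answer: Rational(303, 217832) ≈ 0.0013910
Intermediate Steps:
Function('X')(y, v) = Add(23, v)
Function('J')(n, N) = -11
Function('U')(w, Y) = Mul(Y, w)
Mul(Add(Function('U')(Function('X')(17, 23), Function('I')(Function('O')(2))), Function('J')(-363, -354)), Pow(Add(203867, 449629), -1)) = Mul(Add(Mul(Mul(Add(-3, Mul(-1, 2)), Add(1, Add(-3, Mul(-1, 2)))), Add(23, 23)), -11), Pow(Add(203867, 449629), -1)) = Mul(Add(Mul(Mul(Add(-3, -2), Add(1, Add(-3, -2))), 46), -11), Pow(653496, -1)) = Mul(Add(Mul(Mul(-5, Add(1, -5)), 46), -11), Rational(1, 653496)) = Mul(Add(Mul(Mul(-5, -4), 46), -11), Rational(1, 653496)) = Mul(Add(Mul(20, 46), -11), Rational(1, 653496)) = Mul(Add(920, -11), Rational(1, 653496)) = Mul(909, Rational(1, 653496)) = Rational(303, 217832)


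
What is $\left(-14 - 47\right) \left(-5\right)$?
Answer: $305$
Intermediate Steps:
$\left(-14 - 47\right) \left(-5\right) = \left(-61\right) \left(-5\right) = 305$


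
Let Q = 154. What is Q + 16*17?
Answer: 426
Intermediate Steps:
Q + 16*17 = 154 + 16*17 = 154 + 272 = 426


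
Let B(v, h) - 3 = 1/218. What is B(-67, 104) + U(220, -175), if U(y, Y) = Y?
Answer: -37495/218 ≈ -172.00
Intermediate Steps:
B(v, h) = 655/218 (B(v, h) = 3 + 1/218 = 655/218)
B(-67, 104) + U(220, -175) = 655/218 - 175 = -37495/218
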